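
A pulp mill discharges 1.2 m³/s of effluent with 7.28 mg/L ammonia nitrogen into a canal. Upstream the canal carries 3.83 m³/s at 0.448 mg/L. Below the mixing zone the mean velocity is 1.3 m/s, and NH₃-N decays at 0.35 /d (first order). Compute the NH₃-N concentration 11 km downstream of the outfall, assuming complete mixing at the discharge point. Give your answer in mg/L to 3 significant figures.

After complete mixing, C₀ = (1.2·7.28 + 3.83·0.448) / 5.03 = 2.078 mg/L.
Travel time t = 1.1e+04 m / 1.3 m/s = 8462 s = 0.09793 d.
C = 2.078·exp(−0.35·0.09793) = 2.078·0.9663 = 2.008 mg/L.

2.01 mg/L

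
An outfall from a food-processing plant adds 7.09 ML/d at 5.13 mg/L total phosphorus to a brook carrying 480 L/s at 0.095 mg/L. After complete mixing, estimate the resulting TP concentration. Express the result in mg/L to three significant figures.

0.830 mg/L

7.09 ML/d = 0.08206 m³/s.
480 L/s = 0.48 m³/s.
By mass balance at complete mixing, C = (0.08206·5.13 + 0.48·0.095) / (0.08206 + 0.48) = 0.4666/0.5621 = 0.8301 mg/L.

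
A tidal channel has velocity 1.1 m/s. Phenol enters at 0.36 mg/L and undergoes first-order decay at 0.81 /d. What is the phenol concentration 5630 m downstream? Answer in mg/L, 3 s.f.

Travel time t = 5630 m / 1.1 m/s = 5630/1.1 = 5118 s = 0.05924 d.
First-order decay: C = 0.36·exp(−0.81·0.05924) = 0.36·0.9532 = 0.3431 mg/L.

0.343 mg/L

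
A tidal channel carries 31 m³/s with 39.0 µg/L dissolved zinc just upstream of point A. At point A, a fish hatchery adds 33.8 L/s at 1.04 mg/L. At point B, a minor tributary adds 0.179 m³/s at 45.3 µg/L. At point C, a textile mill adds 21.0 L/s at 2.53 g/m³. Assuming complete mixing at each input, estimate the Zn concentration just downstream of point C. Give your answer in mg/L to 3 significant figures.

39.0 µg/L = 0.039 mg/L.
33.8 L/s = 0.0338 m³/s.
After input A: C = (31·0.039 + 0.0338·1.04) / 31.03 = 0.04009 mg/L.
45.3 µg/L = 0.0453 mg/L.
After input B: C = (31.03·0.04009 + 0.179·0.0453) / 31.21 = 0.04012 mg/L.
21.0 L/s = 0.021 m³/s.
After input C: C = (31.21·0.04012 + 0.021·2.53) / 31.23 = 0.04179 mg/L.

0.0418 mg/L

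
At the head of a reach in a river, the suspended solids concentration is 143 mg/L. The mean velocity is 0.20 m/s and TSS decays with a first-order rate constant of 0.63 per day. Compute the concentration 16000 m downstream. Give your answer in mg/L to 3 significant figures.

79.8 mg/L

Travel time t = 16000 m / 0.20 m/s = 1.6e+04/0.20 = 8e+04 s = 0.9259 d.
First-order decay: C = 143·exp(−0.63·0.9259) = 143·0.558 = 79.8 mg/L.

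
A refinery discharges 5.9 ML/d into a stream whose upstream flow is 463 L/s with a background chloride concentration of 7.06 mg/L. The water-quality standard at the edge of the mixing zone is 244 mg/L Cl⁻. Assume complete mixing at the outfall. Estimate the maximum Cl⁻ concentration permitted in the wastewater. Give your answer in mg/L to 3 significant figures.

5.9 ML/d = 0.06829 m³/s.
463 L/s = 0.463 m³/s.
Mass balance: 244·0.5313 = 0.06829·Cₑ + 0.463·7.06.
Cₑ = (129.6 − 3.269) / 0.06829 = 1851 mg/L.

1850 mg/L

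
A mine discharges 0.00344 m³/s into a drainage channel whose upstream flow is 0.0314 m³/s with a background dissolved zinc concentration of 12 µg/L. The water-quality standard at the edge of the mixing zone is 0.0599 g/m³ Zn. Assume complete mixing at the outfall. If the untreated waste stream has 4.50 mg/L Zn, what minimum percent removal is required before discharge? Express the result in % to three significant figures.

12 µg/L = 0.012 mg/L.
Mass balance: 0.0599·0.03484 = 0.00344·Cₑ + 0.0314·0.012.
Cₑ = (0.002087 − 0.0003768) / 0.00344 = 0.4971 mg/L.
Required removal = 1 − 0.4971/4.50 = 88.95 %.

89.0 %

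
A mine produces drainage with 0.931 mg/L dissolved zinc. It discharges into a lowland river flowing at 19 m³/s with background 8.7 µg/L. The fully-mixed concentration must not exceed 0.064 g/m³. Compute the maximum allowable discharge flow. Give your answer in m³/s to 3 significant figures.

8.7 µg/L = 0.0087 mg/L.
Mass balance at complete mixing: C_std·(Q_w + Q_r) = Q_w·C_e + Q_r·C_b.
Rearranging, Q_w = Q_r·(C_std − C_b)/(C_e − C_std) = 19·(0.064 − 0.0087) / (0.931 − 0.064) = 1.212 m³/s.

1.21 m³/s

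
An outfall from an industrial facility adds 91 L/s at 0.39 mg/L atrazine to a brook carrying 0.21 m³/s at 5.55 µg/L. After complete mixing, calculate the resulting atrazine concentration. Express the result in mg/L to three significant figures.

91 L/s = 0.091 m³/s.
5.55 µg/L = 0.00555 mg/L.
By mass balance at complete mixing, C = (0.091·0.39 + 0.21·0.00555) / (0.091 + 0.21) = 0.03666/0.301 = 0.1218 mg/L.

0.122 mg/L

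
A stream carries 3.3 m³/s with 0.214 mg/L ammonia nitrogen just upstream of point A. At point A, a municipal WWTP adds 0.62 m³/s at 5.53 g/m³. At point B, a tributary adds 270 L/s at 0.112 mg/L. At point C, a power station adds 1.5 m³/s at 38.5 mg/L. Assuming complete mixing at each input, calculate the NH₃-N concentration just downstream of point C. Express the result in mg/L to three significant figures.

After input A: C = (3.3·0.214 + 0.62·5.53) / 3.92 = 1.055 mg/L.
270 L/s = 0.27 m³/s.
After input B: C = (3.92·1.055 + 0.27·0.112) / 4.19 = 0.994 mg/L.
After input C: C = (4.19·0.994 + 1.5·38.5) / 5.69 = 10.88 mg/L.

10.9 mg/L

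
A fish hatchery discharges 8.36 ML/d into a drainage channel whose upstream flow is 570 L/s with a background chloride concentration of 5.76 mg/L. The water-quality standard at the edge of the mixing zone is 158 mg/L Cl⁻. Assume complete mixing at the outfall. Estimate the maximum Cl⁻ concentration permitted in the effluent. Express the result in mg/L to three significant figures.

8.36 ML/d = 0.09676 m³/s.
570 L/s = 0.57 m³/s.
Mass balance: 158·0.6668 = 0.09676·Cₑ + 0.57·5.76.
Cₑ = (105.3 − 3.283) / 0.09676 = 1055 mg/L.

1050 mg/L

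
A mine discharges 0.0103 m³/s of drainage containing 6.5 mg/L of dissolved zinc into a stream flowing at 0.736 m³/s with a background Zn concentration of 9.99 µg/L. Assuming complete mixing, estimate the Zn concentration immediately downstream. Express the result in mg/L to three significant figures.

9.99 µg/L = 0.00999 mg/L.
By mass balance at complete mixing, C = (0.0103·6.5 + 0.736·0.00999) / (0.0103 + 0.736) = 0.0743/0.7463 = 0.09956 mg/L.

0.0996 mg/L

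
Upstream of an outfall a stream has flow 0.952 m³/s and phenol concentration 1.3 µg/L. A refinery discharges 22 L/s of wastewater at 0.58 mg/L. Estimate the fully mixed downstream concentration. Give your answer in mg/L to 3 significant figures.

0.0144 mg/L

22 L/s = 0.022 m³/s.
1.3 µg/L = 0.0013 mg/L.
Conservation of mass across the mixing zone: C = (0.022·0.58 + 0.952·0.0013) / (0.022 + 0.952) = 0.014/0.974 = 0.01437 mg/L.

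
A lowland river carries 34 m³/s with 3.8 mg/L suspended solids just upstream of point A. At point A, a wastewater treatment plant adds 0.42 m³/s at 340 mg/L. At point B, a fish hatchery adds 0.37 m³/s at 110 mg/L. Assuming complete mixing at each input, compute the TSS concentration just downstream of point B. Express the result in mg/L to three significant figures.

After input A: C = (34·3.8 + 0.42·340) / 34.42 = 7.902 mg/L.
After input B: C = (34.42·7.902 + 0.37·110) / 34.79 = 8.988 mg/L.

8.99 mg/L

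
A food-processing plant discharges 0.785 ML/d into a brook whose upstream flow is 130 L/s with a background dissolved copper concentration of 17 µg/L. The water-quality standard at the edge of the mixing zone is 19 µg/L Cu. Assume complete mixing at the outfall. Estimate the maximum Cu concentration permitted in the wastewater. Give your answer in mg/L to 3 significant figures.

0.0476 mg/L

0.785 ML/d = 0.009086 m³/s.
130 L/s = 0.13 m³/s.
17 µg/L = 0.017 mg/L.
19 µg/L = 0.019 mg/L.
Mass balance: 0.019·0.1391 = 0.009086·Cₑ + 0.13·0.017.
Cₑ = (0.002643 − 0.00221) / 0.009086 = 0.04762 mg/L.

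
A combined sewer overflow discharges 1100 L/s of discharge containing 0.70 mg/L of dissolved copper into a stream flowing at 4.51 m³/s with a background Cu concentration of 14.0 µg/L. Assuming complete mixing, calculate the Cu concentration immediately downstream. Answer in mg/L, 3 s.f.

1100 L/s = 1.1 m³/s.
14.0 µg/L = 0.014 mg/L.
By mass balance at complete mixing, C = (1.1·0.7 + 4.51·0.014) / (1.1 + 4.51) = 0.8331/5.61 = 0.1485 mg/L.

0.149 mg/L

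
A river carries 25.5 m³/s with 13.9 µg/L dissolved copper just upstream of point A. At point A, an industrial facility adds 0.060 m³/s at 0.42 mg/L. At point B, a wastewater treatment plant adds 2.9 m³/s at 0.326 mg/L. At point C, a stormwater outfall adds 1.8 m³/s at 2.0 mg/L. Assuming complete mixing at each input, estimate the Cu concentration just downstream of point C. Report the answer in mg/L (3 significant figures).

0.163 mg/L

13.9 µg/L = 0.0139 mg/L.
After input A: C = (25.5·0.0139 + 0.06·0.42) / 25.56 = 0.01485 mg/L.
After input B: C = (25.56·0.01485 + 2.9·0.326) / 28.46 = 0.04656 mg/L.
After input C: C = (28.46·0.04656 + 1.8·2) / 30.26 = 0.1628 mg/L.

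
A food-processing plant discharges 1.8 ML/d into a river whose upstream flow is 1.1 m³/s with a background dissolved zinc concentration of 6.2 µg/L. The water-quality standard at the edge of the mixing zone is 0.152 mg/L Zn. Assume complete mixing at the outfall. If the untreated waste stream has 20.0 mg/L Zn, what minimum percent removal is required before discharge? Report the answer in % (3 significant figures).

1.8 ML/d = 0.02083 m³/s.
6.2 µg/L = 0.0062 mg/L.
Mass balance: 0.152·1.121 = 0.02083·Cₑ + 1.1·0.0062.
Cₑ = (0.1704 − 0.00682) / 0.02083 = 7.85 mg/L.
Required removal = 1 − 7.85/20.0 = 60.75 %.

60.7 %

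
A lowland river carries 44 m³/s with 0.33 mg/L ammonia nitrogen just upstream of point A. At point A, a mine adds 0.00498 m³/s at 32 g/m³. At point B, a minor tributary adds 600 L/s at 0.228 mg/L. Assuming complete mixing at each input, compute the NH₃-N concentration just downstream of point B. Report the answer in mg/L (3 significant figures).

0.332 mg/L

After input A: C = (44·0.33 + 0.00498·32) / 44 = 0.3336 mg/L.
600 L/s = 0.6 m³/s.
After input B: C = (44·0.3336 + 0.6·0.228) / 44.6 = 0.3322 mg/L.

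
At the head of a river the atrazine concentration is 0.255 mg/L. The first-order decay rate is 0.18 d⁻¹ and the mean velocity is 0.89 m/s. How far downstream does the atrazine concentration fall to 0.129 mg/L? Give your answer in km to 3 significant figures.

291 km

From C = C₀·e^(−kt), t = ln(C₀/C)/k = ln(0.255/0.129)/0.18 = 0.6815/0.18 = 3.786 d.
Distance = v·t = 0.89 m/s × 3.271e+05 s = 2.911e+05 m = 291.1 km.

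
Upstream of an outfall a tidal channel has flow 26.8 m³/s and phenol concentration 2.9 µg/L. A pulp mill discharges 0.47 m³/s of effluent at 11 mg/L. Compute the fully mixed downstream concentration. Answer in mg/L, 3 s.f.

0.192 mg/L

2.9 µg/L = 0.0029 mg/L.
Conservation of mass across the mixing zone: C = (0.47·11 + 26.8·0.0029) / (0.47 + 26.8) = 5.248/27.27 = 0.1924 mg/L.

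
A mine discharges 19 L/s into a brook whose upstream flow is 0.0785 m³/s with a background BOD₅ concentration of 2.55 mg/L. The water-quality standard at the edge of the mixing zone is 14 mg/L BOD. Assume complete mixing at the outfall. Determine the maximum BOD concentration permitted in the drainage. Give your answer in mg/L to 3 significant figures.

61.3 mg/L

19 L/s = 0.019 m³/s.
Mass balance: 14·0.0975 = 0.019·Cₑ + 0.0785·2.55.
Cₑ = (1.365 − 0.2002) / 0.019 = 61.31 mg/L.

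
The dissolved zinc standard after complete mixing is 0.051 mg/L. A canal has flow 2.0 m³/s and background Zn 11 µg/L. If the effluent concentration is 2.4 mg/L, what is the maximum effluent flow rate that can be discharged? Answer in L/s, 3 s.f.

11 µg/L = 0.011 mg/L.
Mass balance at complete mixing: C_std·(Q_w + Q_r) = Q_w·C_e + Q_r·C_b.
Rearranging, Q_w = Q_r·(C_std − C_b)/(C_e − C_std) = 2.0·(0.051 − 0.011) / (2.4 − 0.051) = 0.03406 m³/s.
= 34.06 L/s.

34.1 L/s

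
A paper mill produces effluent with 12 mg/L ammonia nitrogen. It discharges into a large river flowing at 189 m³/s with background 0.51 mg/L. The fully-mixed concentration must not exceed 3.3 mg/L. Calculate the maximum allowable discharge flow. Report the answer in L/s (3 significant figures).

Mass balance at complete mixing: C_std·(Q_w + Q_r) = Q_w·C_e + Q_r·C_b.
Rearranging, Q_w = Q_r·(C_std − C_b)/(C_e − C_std) = 189·(3.3 − 0.51) / (12 − 3.3) = 60.61 m³/s.
= 6.061e+04 L/s.

60600 L/s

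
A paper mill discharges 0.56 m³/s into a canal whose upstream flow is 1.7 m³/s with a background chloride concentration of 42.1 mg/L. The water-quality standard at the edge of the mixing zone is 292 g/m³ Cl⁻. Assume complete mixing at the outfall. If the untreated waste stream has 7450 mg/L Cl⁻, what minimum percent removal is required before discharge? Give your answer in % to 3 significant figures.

Mass balance: 292·2.26 = 0.56·Cₑ + 1.7·42.1.
Cₑ = (659.9 − 71.57) / 0.56 = 1051 mg/L.
Required removal = 1 − 1051/7450 = 85.9 %.

85.9 %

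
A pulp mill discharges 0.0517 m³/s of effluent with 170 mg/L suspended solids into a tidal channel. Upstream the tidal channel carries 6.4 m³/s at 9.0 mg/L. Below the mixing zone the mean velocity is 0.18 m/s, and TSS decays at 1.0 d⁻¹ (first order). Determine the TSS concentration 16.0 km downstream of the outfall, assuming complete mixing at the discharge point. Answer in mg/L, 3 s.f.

After complete mixing, C₀ = (0.0517·170 + 6.4·9) / 6.452 = 10.29 mg/L.
Travel time t = 1.6e+04 m / 0.18 m/s = 8.889e+04 s = 1.029 d.
C = 10.29·exp(−1.0·1.029) = 10.29·0.3574 = 3.678 mg/L.

3.68 mg/L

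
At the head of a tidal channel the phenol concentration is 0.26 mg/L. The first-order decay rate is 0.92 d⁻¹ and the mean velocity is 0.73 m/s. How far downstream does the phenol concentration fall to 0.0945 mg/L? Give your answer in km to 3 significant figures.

From C = C₀·e^(−kt), t = ln(C₀/C)/k = ln(0.26/0.0945)/0.92 = 1.012/0.92 = 1.1 d.
Distance = v·t = 0.73 m/s × 9.505e+04 s = 6.938e+04 m = 69.38 km.

69.4 km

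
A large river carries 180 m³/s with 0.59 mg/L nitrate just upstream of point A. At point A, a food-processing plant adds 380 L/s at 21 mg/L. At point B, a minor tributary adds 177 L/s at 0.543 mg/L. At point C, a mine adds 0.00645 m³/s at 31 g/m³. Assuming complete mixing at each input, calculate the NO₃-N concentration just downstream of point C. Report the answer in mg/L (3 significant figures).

0.634 mg/L

380 L/s = 0.38 m³/s.
After input A: C = (180·0.59 + 0.38·21) / 180.4 = 0.633 mg/L.
177 L/s = 0.177 m³/s.
After input B: C = (180.4·0.633 + 0.177·0.543) / 180.6 = 0.6329 mg/L.
After input C: C = (180.6·0.6329 + 0.00645·31) / 180.6 = 0.634 mg/L.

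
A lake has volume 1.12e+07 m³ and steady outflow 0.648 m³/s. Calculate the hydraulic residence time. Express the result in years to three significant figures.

Q = 0.648 m³/s × 3.156e+07 s/yr = 2.045e+07 m³/yr.
Hydraulic residence time τ = V/Q = 1.12e+07/2.045e+07 = 0.5477 yr.

0.548 yr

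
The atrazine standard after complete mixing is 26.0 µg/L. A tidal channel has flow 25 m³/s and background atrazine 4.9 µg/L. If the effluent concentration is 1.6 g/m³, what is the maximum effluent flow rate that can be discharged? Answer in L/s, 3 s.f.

4.9 µg/L = 0.0049 mg/L.
26.0 µg/L = 0.026 mg/L.
Mass balance at complete mixing: C_std·(Q_w + Q_r) = Q_w·C_e + Q_r·C_b.
Rearranging, Q_w = Q_r·(C_std − C_b)/(C_e − C_std) = 25·(0.026 − 0.0049) / (1.6 − 0.026) = 0.3351 m³/s.
= 335.1 L/s.

335 L/s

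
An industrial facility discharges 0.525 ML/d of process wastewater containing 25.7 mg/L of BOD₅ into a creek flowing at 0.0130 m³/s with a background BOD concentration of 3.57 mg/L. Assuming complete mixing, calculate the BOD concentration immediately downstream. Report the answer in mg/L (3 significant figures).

10.6 mg/L

0.525 ML/d = 0.006076 m³/s.
Flow-weighted mixing gives C = (0.006076·25.7 + 0.013·3.57) / (0.006076 + 0.013) = 0.2026/0.01908 = 10.62 mg/L.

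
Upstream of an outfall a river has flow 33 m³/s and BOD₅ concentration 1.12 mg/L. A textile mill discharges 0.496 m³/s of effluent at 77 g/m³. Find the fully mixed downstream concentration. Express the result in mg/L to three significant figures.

2.24 mg/L

Flow-weighted mixing gives C = (0.496·77 + 33·1.12) / (0.496 + 33) = 75.15/33.5 = 2.244 mg/L.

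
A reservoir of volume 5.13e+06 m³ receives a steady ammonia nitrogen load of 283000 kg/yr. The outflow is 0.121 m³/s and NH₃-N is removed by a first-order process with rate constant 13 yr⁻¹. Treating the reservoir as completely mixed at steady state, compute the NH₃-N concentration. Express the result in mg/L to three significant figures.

4.01 mg/L

Outflow Q = 0.121 m³/s × 3.156e+07 s/yr = 3.818e+06 m³/yr.
Steady-state CSTR mass balance: W = Q·C + k·V·C, so C = W/(Q + kV).
Q + kV = 3.818e+06 + 13·5.13e+06 = 7.051e+07 m³/yr.
C = 283000/7.051e+07 = 0.004014 kg/m³ = 4.014 mg/L.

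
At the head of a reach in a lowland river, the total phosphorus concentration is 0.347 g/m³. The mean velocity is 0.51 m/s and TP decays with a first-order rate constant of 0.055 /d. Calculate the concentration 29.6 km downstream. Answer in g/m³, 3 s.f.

Travel time t = 29.6 km / 0.51 m/s = 2.96e+04/0.51 = 5.804e+04 s = 0.6718 d.
First-order decay: C = 0.347·exp(−0.055·0.6718) = 0.347·0.9637 = 0.3344 g/m³.

0.334 g/m³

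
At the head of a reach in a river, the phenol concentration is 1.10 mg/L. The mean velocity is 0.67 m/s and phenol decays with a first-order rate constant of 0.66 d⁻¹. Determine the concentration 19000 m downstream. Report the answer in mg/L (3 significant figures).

0.886 mg/L

Travel time t = 19000 m / 0.67 m/s = 1.9e+04/0.67 = 2.836e+04 s = 0.3282 d.
First-order decay: C = 1.10·exp(−0.66·0.3282) = 1.10·0.8052 = 0.8858 mg/L.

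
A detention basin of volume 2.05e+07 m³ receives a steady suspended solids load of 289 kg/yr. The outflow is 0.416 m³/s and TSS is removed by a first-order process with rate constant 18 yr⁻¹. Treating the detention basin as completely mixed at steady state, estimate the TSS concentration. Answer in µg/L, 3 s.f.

0.756 µg/L

Outflow Q = 0.416 m³/s × 3.156e+07 s/yr = 1.313e+07 m³/yr.
Steady-state CSTR mass balance: W = Q·C + k·V·C, so C = W/(Q + kV).
Q + kV = 1.313e+07 + 18·2.05e+07 = 3.821e+08 m³/yr.
C = 289/3.821e+08 = 7.563e-07 kg/m³ = 0.0007563 mg/L = 0.7563 µg/L.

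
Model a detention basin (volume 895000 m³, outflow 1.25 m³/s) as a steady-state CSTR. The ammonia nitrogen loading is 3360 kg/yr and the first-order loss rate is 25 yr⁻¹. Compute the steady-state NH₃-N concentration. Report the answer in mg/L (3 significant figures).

0.0543 mg/L

Outflow Q = 1.25 m³/s × 3.156e+07 s/yr = 3.945e+07 m³/yr.
Steady-state CSTR mass balance: W = Q·C + k·V·C, so C = W/(Q + kV).
Q + kV = 3.945e+07 + 25·895000 = 6.182e+07 m³/yr.
C = 3360/6.182e+07 = 5.435e-05 kg/m³ = 0.05435 mg/L.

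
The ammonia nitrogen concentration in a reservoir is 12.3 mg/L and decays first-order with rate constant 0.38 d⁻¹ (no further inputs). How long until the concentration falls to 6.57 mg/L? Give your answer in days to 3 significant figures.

t = ln(C₀/C)/k = ln(12.3/6.57)/0.38 = 0.6271/0.38 = 1.65 d.

1.65 d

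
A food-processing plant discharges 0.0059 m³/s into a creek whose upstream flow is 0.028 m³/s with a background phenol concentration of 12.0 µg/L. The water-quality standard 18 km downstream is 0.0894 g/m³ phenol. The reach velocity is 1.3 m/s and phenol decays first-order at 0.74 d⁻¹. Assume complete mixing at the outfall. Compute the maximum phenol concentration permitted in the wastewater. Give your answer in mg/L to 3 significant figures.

0.521 mg/L

12.0 µg/L = 0.012 mg/L.
Travel time to the compliance point: t = 1.8e+04/1.3 = 1.385e+04 s = 0.1603 d; decay factor exp(−0.74·0.1603) = 0.8882.
So the concentration just after mixing may be at most 0.0894/0.8882 = 0.1007 mg/L.
Mass balance: 0.1007·0.0339 = 0.0059·Cₑ + 0.028·0.012.
Cₑ = (0.003412 − 0.000336) / 0.0059 = 0.5214 mg/L.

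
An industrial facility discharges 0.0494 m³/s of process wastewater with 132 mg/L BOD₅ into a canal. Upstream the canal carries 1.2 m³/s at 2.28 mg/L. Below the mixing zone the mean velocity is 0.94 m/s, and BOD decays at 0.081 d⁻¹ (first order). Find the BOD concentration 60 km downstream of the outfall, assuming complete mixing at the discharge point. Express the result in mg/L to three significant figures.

After complete mixing, C₀ = (0.0494·132 + 1.2·2.28) / 1.249 = 7.409 mg/L.
Travel time t = 6e+04 m / 0.94 m/s = 6.383e+04 s = 0.7388 d.
C = 7.409·exp(−0.081·0.7388) = 7.409·0.9419 = 6.979 mg/L.

6.98 mg/L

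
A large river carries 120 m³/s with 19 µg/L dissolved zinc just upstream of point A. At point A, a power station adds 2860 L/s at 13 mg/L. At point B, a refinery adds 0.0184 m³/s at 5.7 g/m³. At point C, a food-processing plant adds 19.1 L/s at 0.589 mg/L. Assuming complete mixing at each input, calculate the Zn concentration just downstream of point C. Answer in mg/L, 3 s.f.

0.322 mg/L

19 µg/L = 0.019 mg/L.
2860 L/s = 2.86 m³/s.
After input A: C = (120·0.019 + 2.86·13) / 122.9 = 0.3212 mg/L.
After input B: C = (122.9·0.3212 + 0.0184·5.7) / 122.9 = 0.322 mg/L.
19.1 L/s = 0.0191 m³/s.
After input C: C = (122.9·0.322 + 0.0191·0.589) / 122.9 = 0.322 mg/L.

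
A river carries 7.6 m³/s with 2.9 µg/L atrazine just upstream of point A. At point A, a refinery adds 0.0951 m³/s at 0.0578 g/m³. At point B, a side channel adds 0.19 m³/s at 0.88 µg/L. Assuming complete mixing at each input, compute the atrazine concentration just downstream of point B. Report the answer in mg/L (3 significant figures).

2.9 µg/L = 0.0029 mg/L.
After input A: C = (7.6·0.0029 + 0.0951·0.0578) / 7.695 = 0.003578 mg/L.
0.88 µg/L = 0.00088 mg/L.
After input B: C = (7.695·0.003578 + 0.19·0.00088) / 7.885 = 0.003513 mg/L.

0.00351 mg/L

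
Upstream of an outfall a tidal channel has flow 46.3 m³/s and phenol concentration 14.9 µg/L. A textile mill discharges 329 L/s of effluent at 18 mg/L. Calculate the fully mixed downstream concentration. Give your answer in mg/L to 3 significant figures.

329 L/s = 0.329 m³/s.
14.9 µg/L = 0.0149 mg/L.
Conservation of mass across the mixing zone: C = (0.329·18 + 46.3·0.0149) / (0.329 + 46.3) = 6.612/46.63 = 0.1418 mg/L.

0.142 mg/L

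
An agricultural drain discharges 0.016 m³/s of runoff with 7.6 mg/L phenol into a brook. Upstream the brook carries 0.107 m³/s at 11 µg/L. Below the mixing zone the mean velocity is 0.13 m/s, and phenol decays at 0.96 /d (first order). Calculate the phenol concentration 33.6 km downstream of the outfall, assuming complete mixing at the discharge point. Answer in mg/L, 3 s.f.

11 µg/L = 0.011 mg/L.
After complete mixing, C₀ = (0.016·7.6 + 0.107·0.011) / 0.123 = 0.9982 mg/L.
Travel time t = 3.36e+04 m / 0.13 m/s = 2.585e+05 s = 2.991 d.
C = 0.9982·exp(−0.96·2.991) = 0.9982·0.0566 = 0.05649 mg/L.

0.0565 mg/L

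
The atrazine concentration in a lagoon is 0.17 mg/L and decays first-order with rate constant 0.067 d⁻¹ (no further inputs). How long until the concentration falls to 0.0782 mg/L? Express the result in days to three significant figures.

t = ln(C₀/C)/k = ln(0.17/0.0782)/0.067 = 0.7765/0.067 = 11.59 d.

11.6 d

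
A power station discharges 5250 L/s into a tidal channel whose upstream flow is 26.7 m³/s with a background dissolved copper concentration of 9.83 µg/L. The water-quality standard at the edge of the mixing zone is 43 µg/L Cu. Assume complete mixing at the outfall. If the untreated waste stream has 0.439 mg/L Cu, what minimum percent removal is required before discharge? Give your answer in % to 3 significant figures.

5250 L/s = 5.25 m³/s.
9.83 µg/L = 0.00983 mg/L.
43 µg/L = 0.043 mg/L.
Mass balance: 0.043·31.95 = 5.25·Cₑ + 26.7·0.00983.
Cₑ = (1.374 − 0.2625) / 5.25 = 0.2117 mg/L.
Required removal = 1 − 0.2117/0.439 = 51.78 %.

51.8 %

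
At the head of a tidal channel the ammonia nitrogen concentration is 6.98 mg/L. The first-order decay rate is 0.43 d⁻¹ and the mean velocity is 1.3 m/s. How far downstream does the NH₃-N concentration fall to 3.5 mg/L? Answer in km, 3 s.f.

From C = C₀·e^(−kt), t = ln(C₀/C)/k = ln(6.98/3.5)/0.43 = 0.6903/0.43 = 1.605 d.
Distance = v·t = 1.3 m/s × 1.387e+05 s = 1.803e+05 m = 180.3 km.

180 km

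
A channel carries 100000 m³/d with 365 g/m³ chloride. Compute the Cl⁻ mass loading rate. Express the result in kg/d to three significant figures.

100000 m³/d = 1.157 m³/s.
Mass flux = Q·C = 1.157 m³/s × 365 g/m³ = 422.5 g/s.
= 422.5 g/s × 86.4 = 3.65e+04 kg/d.

36500 kg/d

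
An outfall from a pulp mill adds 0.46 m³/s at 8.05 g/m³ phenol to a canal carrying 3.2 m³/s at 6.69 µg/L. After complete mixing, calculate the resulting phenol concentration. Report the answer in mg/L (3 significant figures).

1.02 mg/L

6.69 µg/L = 0.00669 mg/L.
Flow-weighted mixing gives C = (0.46·8.05 + 3.2·0.00669) / (0.46 + 3.2) = 3.724/3.66 = 1.018 mg/L.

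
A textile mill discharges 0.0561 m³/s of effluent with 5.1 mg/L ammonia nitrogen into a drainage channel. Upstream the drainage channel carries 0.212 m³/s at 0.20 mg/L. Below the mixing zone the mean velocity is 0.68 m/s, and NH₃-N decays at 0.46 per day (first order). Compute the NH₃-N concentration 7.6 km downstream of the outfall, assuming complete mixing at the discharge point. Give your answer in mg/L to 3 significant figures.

After complete mixing, C₀ = (0.0561·5.1 + 0.212·0.2) / 0.2681 = 1.225 mg/L.
Travel time t = 7600 m / 0.68 m/s = 1.118e+04 s = 0.1294 d.
C = 1.225·exp(−0.46·0.1294) = 1.225·0.9422 = 1.155 mg/L.

1.15 mg/L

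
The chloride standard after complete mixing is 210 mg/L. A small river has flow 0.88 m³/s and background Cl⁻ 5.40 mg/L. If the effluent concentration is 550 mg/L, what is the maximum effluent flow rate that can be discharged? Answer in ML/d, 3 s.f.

45.8 ML/d

Mass balance at complete mixing: C_std·(Q_w + Q_r) = Q_w·C_e + Q_r·C_b.
Rearranging, Q_w = Q_r·(C_std − C_b)/(C_e − C_std) = 0.88·(210 − 5.4) / (550 − 210) = 0.5296 m³/s.
= 45.75 ML/d.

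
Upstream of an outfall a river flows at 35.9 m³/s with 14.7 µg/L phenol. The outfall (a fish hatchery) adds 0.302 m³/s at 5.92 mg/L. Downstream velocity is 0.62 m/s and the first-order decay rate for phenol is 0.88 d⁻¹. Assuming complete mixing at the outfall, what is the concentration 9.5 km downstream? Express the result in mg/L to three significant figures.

0.0547 mg/L

14.7 µg/L = 0.0147 mg/L.
After complete mixing, C₀ = (0.302·5.92 + 35.9·0.0147) / 36.2 = 0.06396 mg/L.
Travel time t = 9500 m / 0.62 m/s = 1.532e+04 s = 0.1773 d.
C = 0.06396·exp(−0.88·0.1773) = 0.06396·0.8555 = 0.05472 mg/L.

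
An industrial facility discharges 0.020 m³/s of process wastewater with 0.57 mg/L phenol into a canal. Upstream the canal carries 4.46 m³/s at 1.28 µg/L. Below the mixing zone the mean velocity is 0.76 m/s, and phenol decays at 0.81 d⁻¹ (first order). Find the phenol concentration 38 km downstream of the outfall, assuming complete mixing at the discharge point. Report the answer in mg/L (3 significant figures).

0.00239 mg/L

1.28 µg/L = 0.00128 mg/L.
After complete mixing, C₀ = (0.02·0.57 + 4.46·0.00128) / 4.48 = 0.003819 mg/L.
Travel time t = 3.8e+04 m / 0.76 m/s = 5e+04 s = 0.5787 d.
C = 0.003819·exp(−0.81·0.5787) = 0.003819·0.6258 = 0.00239 mg/L.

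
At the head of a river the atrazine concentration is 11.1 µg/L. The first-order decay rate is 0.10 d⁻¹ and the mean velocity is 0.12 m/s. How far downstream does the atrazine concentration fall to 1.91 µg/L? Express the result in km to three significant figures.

182 km

From C = C₀·e^(−kt), t = ln(C₀/C)/k = ln(11.1/1.91)/0.10 = 1.76/0.10 = 17.6 d.
Distance = v·t = 0.12 m/s × 1.521e+06 s = 1.825e+05 m = 182.5 km.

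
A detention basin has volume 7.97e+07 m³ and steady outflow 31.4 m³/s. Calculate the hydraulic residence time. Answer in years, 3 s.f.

Q = 31.4 m³/s × 3.156e+07 s/yr = 9.909e+08 m³/yr.
Hydraulic residence time τ = V/Q = 7.97e+07/9.909e+08 = 0.08043 yr.

0.0804 yr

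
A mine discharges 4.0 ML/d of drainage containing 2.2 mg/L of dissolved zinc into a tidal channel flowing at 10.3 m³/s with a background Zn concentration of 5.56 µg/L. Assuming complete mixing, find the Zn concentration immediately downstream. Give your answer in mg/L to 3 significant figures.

0.0154 mg/L

4.0 ML/d = 0.0463 m³/s.
5.56 µg/L = 0.00556 mg/L.
By mass balance at complete mixing, C = (0.0463·2.2 + 10.3·0.00556) / (0.0463 + 10.3) = 0.1591/10.35 = 0.01538 mg/L.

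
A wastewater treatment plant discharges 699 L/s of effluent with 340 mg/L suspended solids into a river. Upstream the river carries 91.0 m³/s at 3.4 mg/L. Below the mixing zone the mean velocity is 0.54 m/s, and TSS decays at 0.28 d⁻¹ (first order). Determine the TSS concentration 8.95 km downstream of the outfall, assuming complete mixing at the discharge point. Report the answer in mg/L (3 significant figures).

699 L/s = 0.699 m³/s.
After complete mixing, C₀ = (0.699·340 + 91·3.4) / 91.7 = 5.966 mg/L.
Travel time t = 8950 m / 0.54 m/s = 1.657e+04 s = 0.1918 d.
C = 5.966·exp(−0.28·0.1918) = 5.966·0.9477 = 5.654 mg/L.

5.65 mg/L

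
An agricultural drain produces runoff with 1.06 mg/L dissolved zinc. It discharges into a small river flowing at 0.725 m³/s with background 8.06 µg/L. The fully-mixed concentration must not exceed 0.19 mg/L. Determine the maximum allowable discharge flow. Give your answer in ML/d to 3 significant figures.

13.1 ML/d

8.06 µg/L = 0.00806 mg/L.
Mass balance at complete mixing: C_std·(Q_w + Q_r) = Q_w·C_e + Q_r·C_b.
Rearranging, Q_w = Q_r·(C_std − C_b)/(C_e − C_std) = 0.725·(0.19 − 0.00806) / (1.06 − 0.19) = 0.1516 m³/s.
= 13.1 ML/d.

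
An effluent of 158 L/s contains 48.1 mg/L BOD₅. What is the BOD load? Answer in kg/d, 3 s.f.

158 L/s = 0.158 m³/s.
Mass flux = Q·C = 0.158 m³/s × 48.1 g/m³ = 7.6 g/s.
= 7.6 g/s × 86.4 = 656.6 kg/d.

657 kg/d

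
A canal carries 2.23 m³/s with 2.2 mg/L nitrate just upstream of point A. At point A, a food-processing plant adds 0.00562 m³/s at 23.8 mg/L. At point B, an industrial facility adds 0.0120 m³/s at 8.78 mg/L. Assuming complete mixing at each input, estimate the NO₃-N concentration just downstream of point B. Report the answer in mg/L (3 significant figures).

After input A: C = (2.23·2.2 + 0.00562·23.8) / 2.236 = 2.254 mg/L.
After input B: C = (2.236·2.254 + 0.012·8.78) / 2.248 = 2.289 mg/L.

2.29 mg/L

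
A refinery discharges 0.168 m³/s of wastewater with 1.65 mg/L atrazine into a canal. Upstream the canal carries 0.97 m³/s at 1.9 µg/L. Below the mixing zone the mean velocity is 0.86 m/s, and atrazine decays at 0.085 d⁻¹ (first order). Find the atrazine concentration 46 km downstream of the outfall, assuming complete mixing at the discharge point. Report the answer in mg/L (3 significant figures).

0.233 mg/L

1.9 µg/L = 0.0019 mg/L.
After complete mixing, C₀ = (0.168·1.65 + 0.97·0.0019) / 1.138 = 0.2452 mg/L.
Travel time t = 4.6e+04 m / 0.86 m/s = 5.349e+04 s = 0.6191 d.
C = 0.2452·exp(−0.085·0.6191) = 0.2452·0.9487 = 0.2326 mg/L.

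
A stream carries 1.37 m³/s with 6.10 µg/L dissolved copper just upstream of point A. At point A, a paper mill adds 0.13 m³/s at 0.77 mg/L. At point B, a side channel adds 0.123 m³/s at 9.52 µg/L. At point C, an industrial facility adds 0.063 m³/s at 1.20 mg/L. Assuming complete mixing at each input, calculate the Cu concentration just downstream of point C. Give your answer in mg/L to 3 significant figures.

0.110 mg/L

6.10 µg/L = 0.0061 mg/L.
After input A: C = (1.37·0.0061 + 0.13·0.77) / 1.5 = 0.0723 mg/L.
9.52 µg/L = 0.00952 mg/L.
After input B: C = (1.5·0.0723 + 0.123·0.00952) / 1.623 = 0.06755 mg/L.
After input C: C = (1.623·0.06755 + 0.063·1.2) / 1.686 = 0.1099 mg/L.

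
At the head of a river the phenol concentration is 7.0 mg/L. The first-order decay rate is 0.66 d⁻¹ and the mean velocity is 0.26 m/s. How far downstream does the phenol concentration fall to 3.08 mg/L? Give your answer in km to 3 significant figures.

From C = C₀·e^(−kt), t = ln(C₀/C)/k = ln(7.0/3.08)/0.66 = 0.821/0.66 = 1.244 d.
Distance = v·t = 0.26 m/s × 1.075e+05 s = 2.794e+04 m = 27.94 km.

27.9 km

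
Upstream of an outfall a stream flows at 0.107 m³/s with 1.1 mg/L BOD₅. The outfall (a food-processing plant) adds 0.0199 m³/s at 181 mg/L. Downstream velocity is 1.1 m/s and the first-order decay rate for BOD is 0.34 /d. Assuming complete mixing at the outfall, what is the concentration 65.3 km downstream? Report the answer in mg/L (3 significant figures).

23.2 mg/L

After complete mixing, C₀ = (0.0199·181 + 0.107·1.1) / 0.1269 = 29.31 mg/L.
Travel time t = 6.53e+04 m / 1.1 m/s = 5.936e+04 s = 0.6871 d.
C = 29.31·exp(−0.34·0.6871) = 29.31·0.7917 = 23.2 mg/L.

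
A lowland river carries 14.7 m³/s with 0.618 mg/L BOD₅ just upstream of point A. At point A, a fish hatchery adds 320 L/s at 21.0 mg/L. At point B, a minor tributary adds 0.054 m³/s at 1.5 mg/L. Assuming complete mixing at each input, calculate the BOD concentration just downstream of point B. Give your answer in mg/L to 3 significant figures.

320 L/s = 0.32 m³/s.
After input A: C = (14.7·0.618 + 0.32·21) / 15.02 = 1.052 mg/L.
After input B: C = (15.02·1.052 + 0.054·1.5) / 15.07 = 1.054 mg/L.

1.05 mg/L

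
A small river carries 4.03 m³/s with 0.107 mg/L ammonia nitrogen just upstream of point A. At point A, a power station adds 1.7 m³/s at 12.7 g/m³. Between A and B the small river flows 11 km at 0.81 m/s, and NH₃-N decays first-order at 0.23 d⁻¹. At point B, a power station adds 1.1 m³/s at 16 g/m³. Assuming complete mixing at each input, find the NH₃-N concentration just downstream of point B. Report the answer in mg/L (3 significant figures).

After input A: C = (4.03·0.107 + 1.7·12.7) / 5.73 = 3.843 mg/L.
Over the 11 km reach to input B (t = 1.358e+04 s = 0.1572 d), decay gives C = 3.843·exp(−0.23·0.1572) = 3.707 mg/L.
After input B: C = (5.73·3.707 + 1.1·16) / 6.83 = 5.687 mg/L.

5.69 mg/L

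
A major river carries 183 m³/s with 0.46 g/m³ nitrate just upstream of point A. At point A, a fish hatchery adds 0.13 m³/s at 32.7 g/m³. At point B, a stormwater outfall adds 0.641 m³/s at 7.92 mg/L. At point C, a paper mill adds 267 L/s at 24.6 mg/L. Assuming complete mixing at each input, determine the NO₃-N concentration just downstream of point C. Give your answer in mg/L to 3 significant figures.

After input A: C = (183·0.46 + 0.13·32.7) / 183.1 = 0.4829 mg/L.
After input B: C = (183.1·0.4829 + 0.641·7.92) / 183.8 = 0.5088 mg/L.
267 L/s = 0.267 m³/s.
After input C: C = (183.8·0.5088 + 0.267·24.6) / 184 = 0.5438 mg/L.

0.544 mg/L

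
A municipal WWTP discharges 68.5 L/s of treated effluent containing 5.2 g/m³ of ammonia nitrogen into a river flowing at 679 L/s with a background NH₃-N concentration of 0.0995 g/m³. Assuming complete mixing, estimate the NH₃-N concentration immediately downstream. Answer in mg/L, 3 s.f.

68.5 L/s = 0.0685 m³/s.
679 L/s = 0.679 m³/s.
By mass balance at complete mixing, C = (0.0685·5.2 + 0.679·0.0995) / (0.0685 + 0.679) = 0.4238/0.7475 = 0.5669 mg/L.

0.567 mg/L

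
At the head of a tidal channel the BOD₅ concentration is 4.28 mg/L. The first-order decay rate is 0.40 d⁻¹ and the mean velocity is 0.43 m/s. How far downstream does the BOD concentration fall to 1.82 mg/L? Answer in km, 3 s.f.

79.4 km

From C = C₀·e^(−kt), t = ln(C₀/C)/k = ln(4.28/1.82)/0.40 = 0.8551/0.40 = 2.138 d.
Distance = v·t = 0.43 m/s × 1.847e+05 s = 7.942e+04 m = 79.42 km.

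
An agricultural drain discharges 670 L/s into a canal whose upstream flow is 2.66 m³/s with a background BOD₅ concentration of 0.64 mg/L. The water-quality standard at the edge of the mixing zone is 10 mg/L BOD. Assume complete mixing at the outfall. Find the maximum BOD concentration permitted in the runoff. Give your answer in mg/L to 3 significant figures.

47.2 mg/L

670 L/s = 0.67 m³/s.
Mass balance: 10·3.33 = 0.67·Cₑ + 2.66·0.64.
Cₑ = (33.3 − 1.702) / 0.67 = 47.16 mg/L.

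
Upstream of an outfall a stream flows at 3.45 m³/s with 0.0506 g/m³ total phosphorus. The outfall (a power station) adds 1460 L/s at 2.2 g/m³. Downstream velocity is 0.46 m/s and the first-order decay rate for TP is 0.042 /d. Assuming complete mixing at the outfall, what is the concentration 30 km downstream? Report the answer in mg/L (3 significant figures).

1460 L/s = 1.46 m³/s.
After complete mixing, C₀ = (1.46·2.2 + 3.45·0.0506) / 4.91 = 0.6897 mg/L.
Travel time t = 3e+04 m / 0.46 m/s = 6.522e+04 s = 0.7548 d.
C = 0.6897·exp(−0.042·0.7548) = 0.6897·0.9688 = 0.6682 mg/L.

0.668 mg/L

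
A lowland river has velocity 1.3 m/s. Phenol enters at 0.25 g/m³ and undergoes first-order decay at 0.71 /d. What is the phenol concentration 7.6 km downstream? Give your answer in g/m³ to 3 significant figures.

0.238 g/m³

Travel time t = 7.6 km / 1.3 m/s = 7600/1.3 = 5846 s = 0.06766 d.
First-order decay: C = 0.25·exp(−0.71·0.06766) = 0.25·0.9531 = 0.2383 g/m³.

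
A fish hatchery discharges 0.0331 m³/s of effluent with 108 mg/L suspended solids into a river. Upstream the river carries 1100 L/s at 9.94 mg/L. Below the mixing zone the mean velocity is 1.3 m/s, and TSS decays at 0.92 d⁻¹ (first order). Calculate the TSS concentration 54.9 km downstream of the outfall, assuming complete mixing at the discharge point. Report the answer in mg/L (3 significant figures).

8.17 mg/L

1100 L/s = 1.1 m³/s.
After complete mixing, C₀ = (0.0331·108 + 1.1·9.94) / 1.133 = 12.8 mg/L.
Travel time t = 5.49e+04 m / 1.3 m/s = 4.223e+04 s = 0.4888 d.
C = 12.8·exp(−0.92·0.4888) = 12.8·0.6378 = 8.167 mg/L.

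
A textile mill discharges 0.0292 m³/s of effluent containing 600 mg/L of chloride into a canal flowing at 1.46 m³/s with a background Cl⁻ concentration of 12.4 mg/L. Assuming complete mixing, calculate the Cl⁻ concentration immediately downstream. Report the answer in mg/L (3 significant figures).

23.9 mg/L

Conservation of mass across the mixing zone: C = (0.0292·600 + 1.46·12.4) / (0.0292 + 1.46) = 35.62/1.489 = 23.92 mg/L.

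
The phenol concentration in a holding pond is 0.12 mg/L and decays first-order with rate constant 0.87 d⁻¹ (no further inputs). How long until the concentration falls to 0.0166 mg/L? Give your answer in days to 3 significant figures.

t = ln(C₀/C)/k = ln(0.12/0.0166)/0.87 = 1.978/0.87 = 2.274 d.

2.27 d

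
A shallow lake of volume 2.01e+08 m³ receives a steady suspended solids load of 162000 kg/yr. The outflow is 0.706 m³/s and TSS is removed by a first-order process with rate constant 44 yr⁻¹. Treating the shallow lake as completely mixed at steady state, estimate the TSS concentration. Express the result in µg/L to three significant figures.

18.3 µg/L

Outflow Q = 0.706 m³/s × 3.156e+07 s/yr = 2.228e+07 m³/yr.
Steady-state CSTR mass balance: W = Q·C + k·V·C, so C = W/(Q + kV).
Q + kV = 2.228e+07 + 44·2.01e+08 = 8.866e+09 m³/yr.
C = 162000/8.866e+09 = 1.827e-05 kg/m³ = 0.01827 mg/L = 18.27 µg/L.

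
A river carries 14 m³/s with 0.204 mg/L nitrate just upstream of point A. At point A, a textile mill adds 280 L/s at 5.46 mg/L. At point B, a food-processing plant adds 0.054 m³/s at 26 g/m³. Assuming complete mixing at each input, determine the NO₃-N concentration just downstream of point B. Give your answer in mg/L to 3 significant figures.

280 L/s = 0.28 m³/s.
After input A: C = (14·0.204 + 0.28·5.46) / 14.28 = 0.3071 mg/L.
After input B: C = (14.28·0.3071 + 0.054·26) / 14.33 = 0.4039 mg/L.

0.404 mg/L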